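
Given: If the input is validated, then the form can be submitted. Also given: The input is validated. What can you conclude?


Modus ponens: P → Q, P ⊢ Q
P: the input is validated
Q: the form can be submitted
We have P → Q and P is true.
By modus ponens, Q must be true.

The form can be submitted


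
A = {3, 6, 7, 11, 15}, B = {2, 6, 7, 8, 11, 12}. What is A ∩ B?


A = {3, 6, 7, 11, 15}
B = {2, 6, 7, 8, 11, 12}
Operation: intersection
Elements in both: 6, 7, 11

{6, 7, 11}


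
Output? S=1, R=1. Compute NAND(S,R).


S AND R = 1
NOT(1) = 0

0


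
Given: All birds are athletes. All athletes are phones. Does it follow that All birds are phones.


Premise 1: All birds are athletes.
Premise 2: All athletes are phones.
Conclusion: All birds are phones.
Barbara syllogism (AAA-1): All A are B, All B are C → All A are C.
Middle term (athletes) distributed in premise 2.

Valid


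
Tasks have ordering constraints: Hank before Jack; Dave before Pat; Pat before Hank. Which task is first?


Constraints: Hank before Jack; Dave before Pat; Pat before Hank
The first task can have nothing scheduled before it, so it must never appear on the right of a 'before'.
Tasks appearing after some 'before': Jack, Pat, Hank.
The only task not in that list is Dave → it is first.

Dave


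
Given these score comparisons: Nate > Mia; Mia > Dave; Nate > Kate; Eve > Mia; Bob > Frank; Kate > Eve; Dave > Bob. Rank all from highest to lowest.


Constraints: Nate > Mia; Mia > Dave; Nate > Kate; Eve > Mia; Bob > Frank; Kate > Eve; Dave > Bob
Method: at each step, the next-highest is the one remaining person who never appears on the smaller side of a constraint between remaining people.
  Step 1: remaining {Eve, Frank, Nate, Dave, Bob, Mia, Kate}; on the smaller side: {Eve, Frank, Dave, Bob, Mia, Kate} → Nate is next (Nate > Mia; Nate > Kate).
  Step 2: remaining {Eve, Frank, Dave, Bob, Mia, Kate}; on the smaller side: {Eve, Frank, Dave, Bob, Mia} → Kate is next (Kate > Eve).
  Step 3: remaining {Eve, Frank, Dave, Bob, Mia}; on the smaller side: {Frank, Dave, Bob, Mia} → Eve is next (Eve > Mia).
  Step 4: remaining {Frank, Dave, Bob, Mia}; on the smaller side: {Frank, Dave, Bob} → Mia is next (Mia > Dave).
  Step 5: remaining {Frank, Dave, Bob}; on the smaller side: {Frank, Bob} → Dave is next (Dave > Bob).
  Step 6: remaining {Frank, Bob}; on the smaller side: {Frank} → Bob is next (Bob > Frank).
  Step 7: only Frank remains → lowest.
Final ranking (highest to lowest):

Nate > Kate > Eve > Mia > Dave > Bob > Frank


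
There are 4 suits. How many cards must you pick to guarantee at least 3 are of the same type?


Pigeonhole: to guarantee k in one of n categories, need (k-1)×n + 1.
k = 3, n = 4
Minimum = (3-1) × 4 + 1 = 2 × 4 + 1

9


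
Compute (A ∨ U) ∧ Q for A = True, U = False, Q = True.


A = True, U = False, Q = True
Step 1: A ∨ U = True OR False = True
Step 2: True ∧ Q = True AND True = True
OR is true when at least one operand is true; AND requires both.

True


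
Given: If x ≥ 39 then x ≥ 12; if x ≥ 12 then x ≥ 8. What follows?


Hypothetical syllogism: P → Q, Q → R ⊢ P → R
Premise 1: x ≥ 39 → x ≥ 12
Premise 2: x ≥ 12 → x ≥ 8
Chain the implications: the middle term (x ≥ 12) links the two.
Conclusion: If x ≥ 39, then x ≥ 8.

If x ≥ 39, then x ≥ 8.


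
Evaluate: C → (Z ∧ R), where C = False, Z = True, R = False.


C = False, Z = True, R = False
Step 1: Z ∧ R = True AND False = False
Step 2: C → (False): false only when C=True and consequent=False.
Result: True

True


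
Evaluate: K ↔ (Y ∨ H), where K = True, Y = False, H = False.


K = True, Y = False, H = False
Step 1: Y ∨ H = False OR False = False
Step 2: K ↔ (False): true when both sides have same truth value.
Result: True ↔ False = False

False


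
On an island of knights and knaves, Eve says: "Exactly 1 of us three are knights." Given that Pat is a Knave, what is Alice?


Eve claims exactly 1 knights among Eve, Pat, Alice.
Given: Pat is a Knave.

Case 1: Eve is a Knight (tells truth)
  Then exactly 1 of the three are knights.
  Counting Eve, Pat: 1 knight(s) so far. Need 0 more → Alice = Knave.
Case 2: Eve is a Knave (lies)
  Then the count is NOT 1.
  If Alice = Knight, count = 1 = 1 → claim would be true, contradicts lie.
  If Alice = Knave, count = 0 ≠ 1 → lie confirmed ✓

Alice is a Knave.

Knave


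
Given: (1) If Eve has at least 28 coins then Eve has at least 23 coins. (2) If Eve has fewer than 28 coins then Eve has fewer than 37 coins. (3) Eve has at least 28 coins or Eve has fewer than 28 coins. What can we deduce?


Constructive dilemma: (P → Q) ∧ (R → S), P ∨ R ⊢ Q ∨ S
Premise 1: Eve has at least 28 coins → Eve has at least 23 coins
Premise 2: Eve has fewer than 28 coins → Eve has fewer than 37 coins
Premise 3: Eve has at least 28 coins ∨ Eve has fewer than 28 coins
Case 1: Assuming Eve has at least 28 coins, then by Premise 1, Eve has at least 23 coins.
Case 2: Assuming Eve has fewer than 28 coins, then by Premise 2, Eve has fewer than 37 coins.
Since one of Eve has at least 28 coins or Eve has fewer than 28 coins must hold, we get Eve has at least 23 coins or Eve has fewer than 37 coins.

Eve has at least 23 coins or Eve has fewer than 37 coins.


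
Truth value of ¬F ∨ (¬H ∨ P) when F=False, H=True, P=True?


F = False, H = True, P = True
Expression: ¬F ∨ (¬H ∨ P)
Step 1: ¬H = NOT True = False
Step 2: ¬H ∨ P = False OR True = True
Step 3: ¬F = NOT False = True
Step 4: (True) ∨ (True) = True OR True = True

True


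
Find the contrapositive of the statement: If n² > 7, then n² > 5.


Original: If n² > 7, then n² > 5
Contrapositive: If ¬Q, then ¬P
Negate Q: not (n² > 5)
Negate P: not (n² > 7)

If not (n² > 5), then not (n² > 7).


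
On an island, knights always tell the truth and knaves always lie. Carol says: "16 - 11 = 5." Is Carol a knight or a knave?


Statement: "16 - 11 = 5."
Actual: 16 - 11 = 5
Claimed: 5
Statement is TRUE → Carol tells the truth → Knight

Knight


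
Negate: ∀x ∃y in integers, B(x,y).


Original: ∀x ∃y B(x,y)
Rule: ¬∀→∃, ¬∃→∀, negate predicate.
Negation: ∃x ∀y ¬B(x,y)

∃x ∀y ¬B(x,y)


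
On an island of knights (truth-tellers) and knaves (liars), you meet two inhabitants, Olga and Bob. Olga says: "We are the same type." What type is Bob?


Olga says: "We are the same type."
Case 1: Olga is a Knight (truth-teller)
  Statement is true → they ARE the same → Bob is also a Knight
Case 2: Olga is a Knave (liar)
  Statement is false → they are NOT the same → Bob is a Knight
In both cases, Bob is a Knight.

Knight


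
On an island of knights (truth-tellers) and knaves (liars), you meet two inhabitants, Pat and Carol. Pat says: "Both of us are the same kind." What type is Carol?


Pat says: "Both of us are the same kind."
Case 1: Pat is a Knight (truth-teller)
  Statement is true → they ARE the same → Carol is also a Knight
Case 2: Pat is a Knave (liar)
  Statement is false → they are NOT the same → Carol is a Knight
In both cases, Carol is a Knight.

Knight


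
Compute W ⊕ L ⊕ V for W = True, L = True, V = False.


W = True, L = True, V = False
Step 1: W ⊕ L = True XOR True = False
Step 2: False ⊕ V = False XOR False = False
XOR is true when an odd number of operands are true.

False


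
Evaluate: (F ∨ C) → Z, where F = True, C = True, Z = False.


F = True, C = True, Z = False
Step 1: F ∨ C = True OR True = True
Step 2: (True) → Z: false only when antecedent=True and Z=False.
Result: False

False


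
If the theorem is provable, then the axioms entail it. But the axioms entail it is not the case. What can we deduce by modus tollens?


Modus tollens: P → Q, ¬Q ⊢ ¬P
P: the theorem is provable
Q: the axioms entail it
We have P → Q and Q is false.
By modus tollens, P must be false.

It is not the case that the theorem is provable


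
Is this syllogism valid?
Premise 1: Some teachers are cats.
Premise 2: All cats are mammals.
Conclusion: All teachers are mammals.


Premise 1: Some teachers are cats.
Premise 2: All cats are mammals.
Conclusion: All teachers are mammals.
Fallacy: illicit minor. The minor term (teachers) is distributed in the conclusion ('All teachers ...') but undistributed in its premise ('Some teachers are cats' doesn't cover all teachers).
Only 'Some teachers are mammals' follows, not 'All'.

Invalid


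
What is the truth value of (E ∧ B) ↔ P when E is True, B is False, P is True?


E = True, B = False, P = True
Step 1: E ∧ B = True AND False = False
Step 2: (False) ↔ P: true when both sides have same truth value.
Result: False ↔ True = False

False


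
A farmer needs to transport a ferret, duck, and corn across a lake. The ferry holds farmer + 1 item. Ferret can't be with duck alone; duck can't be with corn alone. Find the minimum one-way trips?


1. farmer+duck → 2. farmer ← 3. farmer+ferret → 4. farmer+duck ← 5. farmer+corn → 6. farmer ← 7. farmer+duck →
Minimum trips = 7

7


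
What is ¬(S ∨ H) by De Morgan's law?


De Morgan's law: ¬(P ∨ Q) ≡ ¬P ∧ ¬Q
¬(S ∨ H) = ¬S ∧ ¬H

¬S ∧ ¬H


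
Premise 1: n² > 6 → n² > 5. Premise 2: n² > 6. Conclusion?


Modus ponens: P → Q, P ⊢ Q
P: n² > 6
Q: n² > 5
We have P → Q and P is true.
By modus ponens, Q must be true.

n² > 5


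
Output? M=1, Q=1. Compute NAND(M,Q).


M AND Q = 1
NOT(1) = 0

0


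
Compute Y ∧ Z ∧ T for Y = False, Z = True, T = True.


Y = False, Z = True, T = True
Step 1: Y ∧ Z = False AND True = False
Step 2: (False) ∧ T = (False) AND True = False
AND is true only when ALL operands are true.

False


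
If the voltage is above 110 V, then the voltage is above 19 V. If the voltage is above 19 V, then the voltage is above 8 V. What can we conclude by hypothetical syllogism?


Hypothetical syllogism: P → Q, Q → R ⊢ P → R
Premise 1: the voltage is above 110 V → the voltage is above 19 V
Premise 2: the voltage is above 19 V → the voltage is above 8 V
Chain the implications: the middle term (the voltage is above 19 V) links the two.
Conclusion: If the voltage is above 110 V, then the voltage is above 8 V.

If the voltage is above 110 V, then the voltage is above 8 V.


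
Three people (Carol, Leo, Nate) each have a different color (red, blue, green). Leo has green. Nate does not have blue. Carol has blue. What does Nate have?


From clues:
  Carol → blue
  Leo → green
By elimination, Nate gets the remaining.

red


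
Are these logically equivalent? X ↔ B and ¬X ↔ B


Expression 1: X ↔ B
Expression 2: ¬X ↔ B
Truth table (X B | Expr1 Expr2):
  T T |   T     F   ← differ
  T F |   F     T   ← differ
  F T |   F     T   ← differ
  F F |   T     F   ← differ
Counterexample: X=T, B=T gives Expr1 = T but Expr2 = F, so the expressions are NOT logically equivalent.

No


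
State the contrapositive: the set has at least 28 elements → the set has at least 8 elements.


Original: If the set has at least 28 elements, then the set has at least 8 elements
Contrapositive: If ¬Q, then ¬P
Negate Q: not (the set has at least 8 elements)
Negate P: not (the set has at least 28 elements)

If not (the set has at least 8 elements), then not (the set has at least 28 elements).


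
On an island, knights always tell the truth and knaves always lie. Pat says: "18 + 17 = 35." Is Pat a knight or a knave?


Statement: "18 + 17 = 35."
Actual: 18 + 17 = 35
Claimed: 35
Statement is TRUE → Pat tells the truth → Knight

Knight


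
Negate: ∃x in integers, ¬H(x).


Original: ∃x ¬H(x)
Rule: ¬∀→∃, ¬∃→∀, negate predicate.
Negation: ∀x H(x)

∀x H(x)


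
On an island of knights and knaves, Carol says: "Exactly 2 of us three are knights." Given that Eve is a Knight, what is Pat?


Carol claims exactly 2 knights among Carol, Eve, Pat.
Given: Eve is a Knight.

Case 1: Carol is a Knight (tells truth)
  Then exactly 2 of the three are knights.
  Counting Carol, Eve: 2 knight(s) so far. Need 0 more → Pat = Knave.
Case 2: Carol is a Knave (lies)
  Then the count is NOT 2.
  If Pat = Knight, count = 2 = 2 → claim would be true, contradicts lie.
  If Pat = Knave, count = 1 ≠ 2 → lie confirmed ✓

Pat is a Knave.

Knave


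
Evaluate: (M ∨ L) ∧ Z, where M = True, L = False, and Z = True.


M = True, L = False, Z = True
Step 1: M ∨ L = True OR False = True
Step 2: True ∧ Z = True AND True = True
OR is true when at least one operand is true; AND requires both.

True


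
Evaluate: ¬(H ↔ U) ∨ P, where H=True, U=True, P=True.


H = True, U = True, P = True
Expression: ¬(H ↔ U) ∨ P
Step 1: H ↔ U = (True iff True) = True
Step 2: ¬(H ↔ U) = NOT True = False
Step 3: (False) ∨ P = False OR True = True

True


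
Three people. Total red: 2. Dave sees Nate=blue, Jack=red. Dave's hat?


Total red = 2, seen red = 1
Own red = 2 - 1 = 1
Dave's hat is red.

red


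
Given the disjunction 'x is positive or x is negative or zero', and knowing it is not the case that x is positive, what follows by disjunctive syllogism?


Disjunctive syllogism: P ∨ Q, ¬P ⊢ Q
Disjunction: x is positive ∨ x is negative or zero
We know it is not the case that x is positive.
By disjunctive syllogism, the other disjunct must be true.

x is negative or zero


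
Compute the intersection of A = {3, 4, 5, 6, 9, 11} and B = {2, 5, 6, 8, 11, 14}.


A = {3, 4, 5, 6, 9, 11}
B = {2, 5, 6, 8, 11, 14}
Operation: intersection
Elements in both: 5, 6, 11

{5, 6, 11}


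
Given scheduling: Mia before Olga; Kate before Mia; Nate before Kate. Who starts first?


Constraints: Mia before Olga; Kate before Mia; Nate before Kate
The first task can have nothing scheduled before it, so it must never appear on the right of a 'before'.
Tasks appearing after some 'before': Olga, Mia, Kate.
The only task not in that list is Nate → it is first.

Nate


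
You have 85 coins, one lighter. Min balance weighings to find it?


Each weighing has 3 outcomes (left heavy / balance / right heavy), so k weighings distinguish at most 3^k cases; splitting into three near-equal groups achieves this.
Need 3^k ≥ 85: 3^4 = 81 < 85 ≤ 3^5 = 243
k = ⌈log₃(85)⌉ = 5

5


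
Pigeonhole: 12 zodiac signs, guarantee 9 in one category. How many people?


Pigeonhole: to guarantee k in one of n categories, need (k-1)×n + 1.
k = 9, n = 12
Minimum = (9-1) × 12 + 1 = 8 × 12 + 1

97


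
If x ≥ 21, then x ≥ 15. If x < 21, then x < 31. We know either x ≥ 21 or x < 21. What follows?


Constructive dilemma: (P → Q) ∧ (R → S), P ∨ R ⊢ Q ∨ S
Premise 1: x ≥ 21 → x ≥ 15
Premise 2: x < 21 → x < 31
Premise 3: x ≥ 21 ∨ x < 21
Case 1: Assuming x ≥ 21, then by Premise 1, x ≥ 15.
Case 2: Assuming x < 21, then by Premise 2, x < 31.
Since one of x ≥ 21 or x < 21 must hold, we get x ≥ 15 or x < 31.

x ≥ 15 or x < 31.


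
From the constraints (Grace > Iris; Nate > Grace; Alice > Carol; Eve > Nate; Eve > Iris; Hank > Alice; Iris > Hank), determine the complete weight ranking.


Constraints: Grace > Iris; Nate > Grace; Alice > Carol; Eve > Nate; Eve > Iris; Hank > Alice; Iris > Hank
Method: at each step, the next-highest is the one remaining person who never appears on the smaller side of a constraint between remaining people.
  Step 1: remaining {Nate, Hank, Grace, Iris, Alice, Eve, Carol}; on the smaller side: {Nate, Hank, Grace, Iris, Alice, Carol} → Eve is next (Eve > Nate; Eve > Iris).
  Step 2: remaining {Nate, Hank, Grace, Iris, Alice, Carol}; on the smaller side: {Hank, Grace, Iris, Alice, Carol} → Nate is next (Nate > Grace).
  Step 3: remaining {Hank, Grace, Iris, Alice, Carol}; on the smaller side: {Hank, Iris, Alice, Carol} → Grace is next (Grace > Iris).
  Step 4: remaining {Hank, Iris, Alice, Carol}; on the smaller side: {Hank, Alice, Carol} → Iris is next (Iris > Hank).
  Step 5: remaining {Hank, Alice, Carol}; on the smaller side: {Alice, Carol} → Hank is next (Hank > Alice).
  Step 6: remaining {Alice, Carol}; on the smaller side: {Carol} → Alice is next (Alice > Carol).
  Step 7: only Carol remains → lowest.
Final ranking (highest to lowest):

Eve > Nate > Grace > Iris > Hank > Alice > Carol


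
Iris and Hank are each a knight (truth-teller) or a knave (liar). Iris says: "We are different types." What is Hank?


Iris says: "We are different types."
Case 1: Iris is a Knight (truth-teller)
  Statement is true → they ARE different → Hank is a Knave
Case 2: Iris is a Knave (liar)
  Statement is false → they are NOT different → Hank is a Knave
In both cases, Hank is a Knave.

Knave


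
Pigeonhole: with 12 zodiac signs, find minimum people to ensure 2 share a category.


Pigeonhole: to guarantee k in one of n categories, need (k-1)×n + 1.
k = 2, n = 12
Minimum = (2-1) × 12 + 1 = 1 × 12 + 1

13


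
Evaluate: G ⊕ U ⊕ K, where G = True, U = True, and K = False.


G = True, U = True, K = False
Step 1: G ⊕ U = True XOR True = False
Step 2: False ⊕ K = False XOR False = False
XOR is true when an odd number of operands are true.

False


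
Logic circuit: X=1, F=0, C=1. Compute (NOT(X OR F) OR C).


X OR F = 1
NOT(1) = 0
0 OR 1 = 1

1


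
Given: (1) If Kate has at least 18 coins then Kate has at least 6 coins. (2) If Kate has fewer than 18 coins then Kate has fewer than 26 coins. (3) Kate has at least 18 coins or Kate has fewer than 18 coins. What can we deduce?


Constructive dilemma: (P → Q) ∧ (R → S), P ∨ R ⊢ Q ∨ S
Premise 1: Kate has at least 18 coins → Kate has at least 6 coins
Premise 2: Kate has fewer than 18 coins → Kate has fewer than 26 coins
Premise 3: Kate has at least 18 coins ∨ Kate has fewer than 18 coins
Case 1: Assuming Kate has at least 18 coins, then by Premise 1, Kate has at least 6 coins.
Case 2: Assuming Kate has fewer than 18 coins, then by Premise 2, Kate has fewer than 26 coins.
Since one of Kate has at least 18 coins or Kate has fewer than 18 coins must hold, we get Kate has at least 6 coins or Kate has fewer than 26 coins.

Kate has at least 6 coins or Kate has fewer than 26 coins.


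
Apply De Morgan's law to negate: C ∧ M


De Morgan's law: ¬(P ∧ Q) ≡ ¬P ∨ ¬Q
¬(C ∧ M) = ¬C ∨ ¬M

¬C ∨ ¬M


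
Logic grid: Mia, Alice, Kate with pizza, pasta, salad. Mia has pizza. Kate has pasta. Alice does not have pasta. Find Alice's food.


From clues:
  Kate → pasta
  Mia → pizza
By elimination, Alice gets the remaining.

salad


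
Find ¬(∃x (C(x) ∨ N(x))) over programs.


Original: ∃x (C(x) ∨ N(x))
Rule: ¬∀→∃, ¬∃→∀, negate predicate.
Negation: ∀x (¬C(x) ∧ ¬N(x))

∀x (¬C(x) ∧ ¬N(x))


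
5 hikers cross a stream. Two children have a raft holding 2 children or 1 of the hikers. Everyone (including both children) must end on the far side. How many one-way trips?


Per crossing of one of the hikers: children→, one←, one of the hikers→, one← = 4 trips
5 × 4 = 20, + 1 final children→ = 21
Minimum trips = 21

21


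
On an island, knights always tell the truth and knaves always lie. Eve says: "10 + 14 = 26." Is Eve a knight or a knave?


Statement: "10 + 14 = 26."
Actual: 10 + 14 = 24
Claimed: 26
Statement is FALSE → Eve lies → Knave

Knave


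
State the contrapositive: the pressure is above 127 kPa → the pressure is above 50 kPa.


Original: If the pressure is above 127 kPa, then the pressure is above 50 kPa
Contrapositive: If ¬Q, then ¬P
Negate Q: not (the pressure is above 50 kPa)
Negate P: not (the pressure is above 127 kPa)

If not (the pressure is above 50 kPa), then not (the pressure is above 127 kPa).


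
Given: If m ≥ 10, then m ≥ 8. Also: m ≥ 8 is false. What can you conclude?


Modus tollens: P → Q, ¬Q ⊢ ¬P
P: m ≥ 10
Q: m ≥ 8
We have P → Q and Q is false.
By modus tollens, P must be false.

It is not the case that m ≥ 10


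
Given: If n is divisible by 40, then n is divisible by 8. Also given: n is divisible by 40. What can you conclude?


Modus ponens: P → Q, P ⊢ Q
P: n is divisible by 40
Q: n is divisible by 8
We have P → Q and P is true.
By modus ponens, Q must be true.

n is divisible by 8


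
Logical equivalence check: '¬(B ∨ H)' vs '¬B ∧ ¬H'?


Expression 1: ¬(B ∨ H)
Expression 2: ¬B ∧ ¬H
Truth table (B H | Expr1 Expr2):
  T T |   F     F
  T F |   F     F
  F T |   F     F
  F F |   T     T
All 4 rows agree, so the expressions are logically equivalent.

Yes


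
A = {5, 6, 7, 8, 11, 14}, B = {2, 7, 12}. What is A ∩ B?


A = {5, 6, 7, 8, 11, 14}
B = {2, 7, 12}
Operation: intersection
Elements in both: 7

{7}


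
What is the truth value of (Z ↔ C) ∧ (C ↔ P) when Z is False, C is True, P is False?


Z = False, C = True, P = False
Step 1: Z ↔ C is true when Z and C have the same value. Result: False
Step 2: C ↔ P is true when C and P have the same value. Result: False
Step 3: False ∧ False = False

False


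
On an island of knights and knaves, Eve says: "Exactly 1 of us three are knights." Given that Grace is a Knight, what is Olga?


Eve claims exactly 1 knights among Eve, Grace, Olga.
Given: Grace is a Knight.

Case 1: Eve is a Knight (tells truth)
  Then exactly 1 of the three are knights.
  Counting Eve, Grace: 2 knight(s) so far. Need -1 more → impossible.
Case 2: Eve is a Knave (lies)
  Then the count is NOT 1.
  If Olga = Knave, count = 1 = 1 → claim would be true, contradicts lie.
  If Olga = Knight, count = 2 ≠ 1 → lie confirmed ✓

Olga is a Knight.

Knight


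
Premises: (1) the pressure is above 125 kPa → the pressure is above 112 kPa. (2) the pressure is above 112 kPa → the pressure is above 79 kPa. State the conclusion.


Hypothetical syllogism: P → Q, Q → R ⊢ P → R
Premise 1: the pressure is above 125 kPa → the pressure is above 112 kPa
Premise 2: the pressure is above 112 kPa → the pressure is above 79 kPa
Chain the implications: the middle term (the pressure is above 112 kPa) links the two.
Conclusion: If the pressure is above 125 kPa, then the pressure is above 79 kPa.

If the pressure is above 125 kPa, then the pressure is above 79 kPa.


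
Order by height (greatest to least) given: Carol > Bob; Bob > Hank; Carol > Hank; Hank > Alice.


Constraints: Carol > Bob; Bob > Hank; Carol > Hank; Hank > Alice
Method: at each step, the next-highest is the one remaining person who never appears on the smaller side of a constraint between remaining people.
  Step 1: remaining {Hank, Bob, Alice, Carol}; on the smaller side: {Hank, Bob, Alice} → Carol is next (Carol > Bob; Carol > Hank).
  Step 2: remaining {Hank, Bob, Alice}; on the smaller side: {Hank, Alice} → Bob is next (Bob > Hank).
  Step 3: remaining {Hank, Alice}; on the smaller side: {Alice} → Hank is next (Hank > Alice).
  Step 4: only Alice remains → lowest.
Final ranking (highest to lowest):

Carol > Bob > Hank > Alice


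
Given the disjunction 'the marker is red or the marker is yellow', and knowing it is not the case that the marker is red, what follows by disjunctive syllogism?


Disjunctive syllogism: P ∨ Q, ¬P ⊢ Q
Disjunction: the marker is red ∨ the marker is yellow
We know it is not the case that the marker is red.
By disjunctive syllogism, the other disjunct must be true.

The marker is yellow


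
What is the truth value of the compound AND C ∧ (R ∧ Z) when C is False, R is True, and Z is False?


C = False, R = True, Z = False
Step 1: R ∧ Z = True AND False = False
Step 2: C ∧ False = False AND False = False
AND is true only when ALL operands are true.

False


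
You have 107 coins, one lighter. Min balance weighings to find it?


Each weighing has 3 outcomes (left heavy / balance / right heavy), so k weighings distinguish at most 3^k cases; splitting into three near-equal groups achieves this.
Need 3^k ≥ 107: 3^4 = 81 < 107 ≤ 3^5 = 243
k = ⌈log₃(107)⌉ = 5

5


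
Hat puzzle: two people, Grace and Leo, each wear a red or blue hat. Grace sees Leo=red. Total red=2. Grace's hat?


Total red = 2, Leo = red
Red accounted for: 1
Remaining for Grace: 1
Grace's hat is red.

red


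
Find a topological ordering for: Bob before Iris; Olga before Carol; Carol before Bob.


Constraints: Bob before Iris; Olga before Carol; Carol before Bob
Method: repeatedly schedule the remaining task that has no remaining task required before it.
  Step 1: remaining {Carol, Iris, Bob, Olga}; every task except Olga still has a predecessor pending → schedule Olga.
  Step 2: remaining {Carol, Iris, Bob}; every task except Carol still has a predecessor pending → schedule Carol.
  Step 3: remaining {Iris, Bob}; every task except Bob still has a predecessor pending → schedule Bob.
  Step 4: only Iris remains → schedule Iris.
Resulting order:

Olga → Carol → Bob → Iris


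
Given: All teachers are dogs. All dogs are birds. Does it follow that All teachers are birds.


Premise 1: All teachers are dogs.
Premise 2: All dogs are birds.
Conclusion: All teachers are birds.
Barbara syllogism (AAA-1): All A are B, All B are C → All A are C.
Middle term (dogs) distributed in premise 2.

Valid


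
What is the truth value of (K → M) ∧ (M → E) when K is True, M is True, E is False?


K = True, M = True, E = False
Step 1: K → M is false only when K=True and M=False. Result: True
Step 2: M → E is false only when M=True and E=False. Result: False
Step 3: True ∧ False = False

False


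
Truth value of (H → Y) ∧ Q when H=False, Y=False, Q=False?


H = False, Y = False, Q = False
Expression: (H → Y) ∧ Q
Step 1: H → Y = False → False (false only if H=True, Y=False) = True
Step 2: (True) ∧ Q = True AND False = False

False


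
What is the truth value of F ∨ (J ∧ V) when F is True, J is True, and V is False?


F = True, J = True, V = False
Step 1: J ∧ V = True AND False = False
Step 2: F ∨ False = True OR False = True
AND evaluated first (higher precedence); then OR applied.

True


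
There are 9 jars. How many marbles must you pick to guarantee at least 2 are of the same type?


Pigeonhole: to guarantee k in one of n categories, need (k-1)×n + 1.
k = 2, n = 9
Minimum = (2-1) × 9 + 1 = 1 × 9 + 1

10


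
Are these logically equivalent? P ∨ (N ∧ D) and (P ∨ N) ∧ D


Expression 1: P ∨ (N ∧ D)
Expression 2: (P ∨ N) ∧ D
Truth table (P N D | Expr1 Expr2):
  T T T |   T     T
  T T F |   T     F   ← differ
  T F T |   T     T
  T F F |   T     F   ← differ
  F T T |   T     T
  F T F |   F     F
  F F T |   F     F
  F F F |   F     F
Counterexample: P=T, N=T, D=F gives Expr1 = T but Expr2 = F, so the expressions are NOT logically equivalent.

No


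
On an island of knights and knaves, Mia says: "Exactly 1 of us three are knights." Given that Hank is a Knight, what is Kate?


Mia claims exactly 1 knights among Mia, Hank, Kate.
Given: Hank is a Knight.

Case 1: Mia is a Knight (tells truth)
  Then exactly 1 of the three are knights.
  Counting Mia, Hank: 2 knight(s) so far. Need -1 more → impossible.
Case 2: Mia is a Knave (lies)
  Then the count is NOT 1.
  If Kate = Knave, count = 1 = 1 → claim would be true, contradicts lie.
  If Kate = Knight, count = 2 ≠ 1 → lie confirmed ✓

Kate is a Knight.

Knight


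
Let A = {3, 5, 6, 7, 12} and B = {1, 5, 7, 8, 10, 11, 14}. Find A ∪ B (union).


A = {3, 5, 6, 7, 12}
B = {1, 5, 7, 8, 10, 11, 14}
Operation: union
All elements combined: 1, 3, 5, 6, 7, 8, 10, 11, 12, 14

{1, 3, 5, 6, 7, 8, 10, 11, 12, 14}


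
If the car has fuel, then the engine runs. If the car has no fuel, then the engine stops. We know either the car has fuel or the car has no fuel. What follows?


Constructive dilemma: (P → Q) ∧ (R → S), P ∨ R ⊢ Q ∨ S
Premise 1: the car has fuel → the engine runs
Premise 2: the car has no fuel → the engine stops
Premise 3: the car has fuel ∨ the car has no fuel
Case 1: Assuming the car has fuel, then by Premise 1, the engine runs.
Case 2: Assuming the car has no fuel, then by Premise 2, the engine stops.
Since one of the car has fuel or the car has no fuel must hold, we get the engine runs or the engine stops.

The engine runs or the engine stops.


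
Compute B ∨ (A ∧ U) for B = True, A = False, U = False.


B = True, A = False, U = False
Step 1: A ∧ U = False AND False = False
Step 2: B ∨ False = True OR False = True
AND evaluated first (higher precedence); then OR applied.

True


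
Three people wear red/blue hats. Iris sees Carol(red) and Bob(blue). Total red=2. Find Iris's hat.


Total red = 2, seen red = 1
Own red = 2 - 1 = 1
Iris's hat is red.

red


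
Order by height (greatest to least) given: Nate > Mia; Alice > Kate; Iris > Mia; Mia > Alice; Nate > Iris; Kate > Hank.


Constraints: Nate > Mia; Alice > Kate; Iris > Mia; Mia > Alice; Nate > Iris; Kate > Hank
Method: at each step, the next-highest is the one remaining person who never appears on the smaller side of a constraint between remaining people.
  Step 1: remaining {Kate, Mia, Nate, Hank, Alice, Iris}; on the smaller side: {Kate, Mia, Hank, Alice, Iris} → Nate is next (Nate > Mia; Nate > Iris).
  Step 2: remaining {Kate, Mia, Hank, Alice, Iris}; on the smaller side: {Kate, Mia, Hank, Alice} → Iris is next (Iris > Mia).
  Step 3: remaining {Kate, Mia, Hank, Alice}; on the smaller side: {Kate, Hank, Alice} → Mia is next (Mia > Alice).
  Step 4: remaining {Kate, Hank, Alice}; on the smaller side: {Kate, Hank} → Alice is next (Alice > Kate).
  Step 5: remaining {Kate, Hank}; on the smaller side: {Hank} → Kate is next (Kate > Hank).
  Step 6: only Hank remains → lowest.
Final ranking (highest to lowest):

Nate > Iris > Mia > Alice > Kate > Hank


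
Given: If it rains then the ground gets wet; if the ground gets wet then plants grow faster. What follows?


Hypothetical syllogism: P → Q, Q → R ⊢ P → R
Premise 1: it rains → the ground gets wet
Premise 2: the ground gets wet → plants grow faster
Chain the implications: the middle term (the ground gets wet) links the two.
Conclusion: If it rains, then plants grow faster.

If it rains, then plants grow faster.


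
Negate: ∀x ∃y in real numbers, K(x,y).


Original: ∀x ∃y K(x,y)
Rule: ¬∀→∃, ¬∃→∀, negate predicate.
Negation: ∃x ∀y ¬K(x,y)

∃x ∀y ¬K(x,y)


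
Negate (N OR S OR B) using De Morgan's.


De Morgan's law: ¬(P ∨ Q ∨ R) ≡ ¬P ∧ ¬Q ∧ ¬R
¬(N ∨ S ∨ B) = ¬N ∧ ¬S ∧ ¬B

¬N ∧ ¬S ∧ ¬B


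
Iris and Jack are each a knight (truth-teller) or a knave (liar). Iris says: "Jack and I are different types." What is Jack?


Iris says: "Jack and I are different types."
Case 1: Iris is a Knight (truth-teller)
  Statement is true → they ARE different → Jack is a Knave
Case 2: Iris is a Knave (liar)
  Statement is false → they are NOT different → Jack is a Knave
In both cases, Jack is a Knave.

Knave


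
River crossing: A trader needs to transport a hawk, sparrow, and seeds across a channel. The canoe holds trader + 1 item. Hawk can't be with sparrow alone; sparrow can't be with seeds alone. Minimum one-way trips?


1. trader+sparrow → 2. trader ← 3. trader+hawk → 4. trader+sparrow ← 5. trader+seeds → 6. trader ← 7. trader+sparrow →
Minimum trips = 7

7


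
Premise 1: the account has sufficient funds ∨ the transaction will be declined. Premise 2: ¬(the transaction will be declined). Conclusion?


Disjunctive syllogism: P ∨ Q, ¬P ⊢ Q
Disjunction: the account has sufficient funds ∨ the transaction will be declined
We know it is not the case that the transaction will be declined.
By disjunctive syllogism, the other disjunct must be true.

The account has sufficient funds


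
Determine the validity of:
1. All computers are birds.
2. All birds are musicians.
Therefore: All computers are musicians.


Premise 1: All computers are birds.
Premise 2: All birds are musicians.
Conclusion: All computers are musicians.
Barbara syllogism (AAA-1): All A are B, All B are C → All A are C.
Middle term (birds) distributed in premise 2.

Valid


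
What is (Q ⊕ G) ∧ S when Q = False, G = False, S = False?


Q = False, G = False, S = False
Step 1: Q ⊕ G = False XOR False = False
Step 2: False ∧ S = False AND False = False
XOR true when exactly one of Q,G is true; then AND with S.

False


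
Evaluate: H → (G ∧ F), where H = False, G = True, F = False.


H = False, G = True, F = False
Step 1: G ∧ F = True AND False = False
Step 2: H → (False): false only when H=True and consequent=False.
Result: True

True


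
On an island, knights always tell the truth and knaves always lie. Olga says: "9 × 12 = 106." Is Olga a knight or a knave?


Statement: "9 × 12 = 106."
Actual: 9 × 12 = 108
Claimed: 106
Statement is FALSE → Olga lies → Knave

Knave


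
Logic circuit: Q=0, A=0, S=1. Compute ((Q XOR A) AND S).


Q XOR A = 0^0 = 0
0 AND 1 = 0

0


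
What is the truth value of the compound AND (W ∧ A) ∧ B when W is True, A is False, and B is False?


W = True, A = False, B = False
Step 1: W ∧ A = True AND False = False
Step 2: False ∧ B = False AND False = False
AND is true only when ALL operands are true.

False


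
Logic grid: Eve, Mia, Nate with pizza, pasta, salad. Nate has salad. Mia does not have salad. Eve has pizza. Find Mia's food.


From clues:
  Nate → salad
  Eve → pizza
By elimination, Mia gets the remaining.

pasta


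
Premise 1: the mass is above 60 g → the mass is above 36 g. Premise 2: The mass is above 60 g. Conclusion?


Modus ponens: P → Q, P ⊢ Q
P: the mass is above 60 g
Q: the mass is above 36 g
We have P → Q and P is true.
By modus ponens, Q must be true.

The mass is above 36 g


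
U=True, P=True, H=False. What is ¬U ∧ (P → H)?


U = True, P = True, H = False
Expression: ¬U ∧ (P → H)
Step 1: ¬U = NOT True = False
Step 2: P → H = True → False (false only if P=True, H=False) = False
Step 3: (False) ∧ (False) = False AND False = False

False


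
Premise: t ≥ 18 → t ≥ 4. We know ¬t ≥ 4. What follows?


Modus tollens: P → Q, ¬Q ⊢ ¬P
P: t ≥ 18
Q: t ≥ 4
We have P → Q and Q is false.
By modus tollens, P must be false.

It is not the case that t ≥ 18


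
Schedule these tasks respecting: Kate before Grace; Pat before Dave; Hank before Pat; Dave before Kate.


Constraints: Kate before Grace; Pat before Dave; Hank before Pat; Dave before Kate
Method: repeatedly schedule the remaining task that has no remaining task required before it.
  Step 1: remaining {Dave, Grace, Kate, Hank, Pat}; every task except Hank still has a predecessor pending → schedule Hank.
  Step 2: remaining {Dave, Grace, Kate, Pat}; every task except Pat still has a predecessor pending → schedule Pat.
  Step 3: remaining {Dave, Grace, Kate}; every task except Dave still has a predecessor pending → schedule Dave.
  Step 4: remaining {Grace, Kate}; every task except Kate still has a predecessor pending → schedule Kate.
  Step 5: only Grace remains → schedule Grace.
Resulting order:

Hank → Pat → Dave → Kate → Grace


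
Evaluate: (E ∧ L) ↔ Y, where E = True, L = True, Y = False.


E = True, L = True, Y = False
Step 1: E ∧ L = True AND True = True
Step 2: (True) ↔ Y: true when both sides have same truth value.
Result: True ↔ False = False

False


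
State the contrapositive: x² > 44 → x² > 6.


Original: If x² > 44, then x² > 6
Contrapositive: If ¬Q, then ¬P
Negate Q: not (x² > 6)
Negate P: not (x² > 44)

If not (x² > 6), then not (x² > 44).


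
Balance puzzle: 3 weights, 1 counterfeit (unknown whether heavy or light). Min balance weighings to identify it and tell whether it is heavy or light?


Let n = 3. 6 possibilities (n weights × lighter/heavier); each weighing has 3 outcomes.
Bound for k weighings: say the first weighing puts j weights on each pan. If it tips, the 2j weighed weights remain suspects (each with a known direction) and k-1 weighings give 3^(k-1) outcomes; 3^(k-1) is odd, so 2j ≤ 3^(k-1) - 1. If it balances, the n - 2j unweighed weights remain with direction unknown: 2(n - 2j) ≤ 3^(k-1) - 1 by the same parity argument. Adding, n ≤ (3^(k-1) - 1) + (3^(k-1) - 1)/2 = (3^k - 3)/2, and the classical three-group strategy achieves this (3 weights in 2 weighings, 12 in 3, 39 in 4, 120 in 5).
So we need the smallest k with (3^k - 3)/2 ≥ 3.
k = 1: (3^1 - 3)/2 = 0 < 3 ✗
k = 2: (3^2 - 3)/2 = 3 ≥ 3 ✓

2


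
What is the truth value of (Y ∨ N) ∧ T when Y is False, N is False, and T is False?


Y = False, N = False, T = False
Step 1: Y ∨ N = False OR False = False
Step 2: False ∧ T = False AND False = False
OR is true when at least one operand is true; AND requires both.

False


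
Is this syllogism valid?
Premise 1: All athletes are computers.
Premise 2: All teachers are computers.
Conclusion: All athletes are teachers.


Premise 1: All athletes are computers.
Premise 2: All teachers are computers.
Conclusion: All athletes are teachers.
Fallacy: undistributed middle. computers is predicate in both.
Counterexample: athletes and teachers could be disjoint subsets of computers.

Invalid


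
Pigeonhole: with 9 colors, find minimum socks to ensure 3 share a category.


Pigeonhole: to guarantee k in one of n categories, need (k-1)×n + 1.
k = 3, n = 9
Minimum = (3-1) × 9 + 1 = 2 × 9 + 1

19


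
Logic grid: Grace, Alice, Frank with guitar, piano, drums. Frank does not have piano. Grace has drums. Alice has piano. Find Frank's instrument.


From clues:
  Alice → piano
  Grace → drums
By elimination, Frank gets the remaining.

guitar


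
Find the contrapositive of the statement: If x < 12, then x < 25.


Original: If x < 12, then x < 25
Contrapositive: If ¬Q, then ¬P
Negate Q: not (x < 25)
Negate P: not (x < 12)

If not (x < 25), then not (x < 12).


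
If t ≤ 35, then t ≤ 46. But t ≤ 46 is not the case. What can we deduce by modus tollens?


Modus tollens: P → Q, ¬Q ⊢ ¬P
P: t ≤ 35
Q: t ≤ 46
We have P → Q and Q is false.
By modus tollens, P must be false.

It is not the case that t ≤ 35


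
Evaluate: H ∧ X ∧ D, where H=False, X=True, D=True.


H = False, X = True, D = True
Expression: H ∧ X ∧ D
Step 1: H ∧ X = False AND True = False
Step 2: (False) ∧ D = False AND True = False

False


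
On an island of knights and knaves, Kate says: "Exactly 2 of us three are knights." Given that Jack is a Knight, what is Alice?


Kate claims exactly 2 knights among Kate, Jack, Alice.
Given: Jack is a Knight.

Case 1: Kate is a Knight (tells truth)
  Then exactly 2 of the three are knights.
  Counting Kate, Jack: 2 knight(s) so far. Need 0 more → Alice = Knave.
Case 2: Kate is a Knave (lies)
  Then the count is NOT 2.
  If Alice = Knight, count = 2 = 2 → claim would be true, contradicts lie.
  If Alice = Knave, count = 1 ≠ 2 → lie confirmed ✓

Alice is a Knave.

Knave


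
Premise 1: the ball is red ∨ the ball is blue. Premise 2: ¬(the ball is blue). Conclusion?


Disjunctive syllogism: P ∨ Q, ¬P ⊢ Q
Disjunction: the ball is red ∨ the ball is blue
We know it is not the case that the ball is blue.
By disjunctive syllogism, the other disjunct must be true.

The ball is red


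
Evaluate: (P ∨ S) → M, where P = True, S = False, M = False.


P = True, S = False, M = False
Step 1: P ∨ S = True OR False = True
Step 2: (True) → M: false only when antecedent=True and M=False.
Result: False

False


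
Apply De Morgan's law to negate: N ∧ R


De Morgan's law: ¬(P ∧ Q) ≡ ¬P ∨ ¬Q
¬(N ∧ R) = ¬N ∨ ¬R

¬N ∨ ¬R
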